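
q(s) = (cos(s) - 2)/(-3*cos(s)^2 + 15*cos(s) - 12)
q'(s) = (-6*sin(s)*cos(s) + 15*sin(s))*(cos(s) - 2)/(-3*cos(s)^2 + 15*cos(s) - 12)^2 - sin(s)/(-3*cos(s)^2 + 15*cos(s) - 12)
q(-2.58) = 0.11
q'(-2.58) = 0.02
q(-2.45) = 0.11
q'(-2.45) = 0.03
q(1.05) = 0.28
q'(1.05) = -0.40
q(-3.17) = 0.10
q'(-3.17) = -0.00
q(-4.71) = 0.17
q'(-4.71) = -0.12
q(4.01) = 0.12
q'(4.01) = 0.04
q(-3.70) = 0.11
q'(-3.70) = -0.02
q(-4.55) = 0.15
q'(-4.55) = -0.09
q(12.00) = 0.78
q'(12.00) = 2.46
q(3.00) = 0.10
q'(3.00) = -0.00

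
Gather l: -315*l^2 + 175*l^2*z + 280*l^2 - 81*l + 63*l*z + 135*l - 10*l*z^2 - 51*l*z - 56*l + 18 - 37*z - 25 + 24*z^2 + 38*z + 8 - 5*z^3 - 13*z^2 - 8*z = l^2*(175*z - 35) + l*(-10*z^2 + 12*z - 2) - 5*z^3 + 11*z^2 - 7*z + 1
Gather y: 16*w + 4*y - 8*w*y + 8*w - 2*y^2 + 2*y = 24*w - 2*y^2 + y*(6 - 8*w)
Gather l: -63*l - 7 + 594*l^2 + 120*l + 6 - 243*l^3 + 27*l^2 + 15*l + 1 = -243*l^3 + 621*l^2 + 72*l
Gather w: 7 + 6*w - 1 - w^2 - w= -w^2 + 5*w + 6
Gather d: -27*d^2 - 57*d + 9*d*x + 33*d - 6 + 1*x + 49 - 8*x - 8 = -27*d^2 + d*(9*x - 24) - 7*x + 35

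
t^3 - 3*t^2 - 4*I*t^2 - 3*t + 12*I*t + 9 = (t - 3)*(t - 3*I)*(t - I)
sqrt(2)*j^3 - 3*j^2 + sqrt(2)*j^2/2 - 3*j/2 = j*(j - 3*sqrt(2)/2)*(sqrt(2)*j + sqrt(2)/2)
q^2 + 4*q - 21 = (q - 3)*(q + 7)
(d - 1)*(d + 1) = d^2 - 1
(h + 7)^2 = h^2 + 14*h + 49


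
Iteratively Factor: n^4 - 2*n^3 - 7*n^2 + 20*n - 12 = (n - 1)*(n^3 - n^2 - 8*n + 12) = (n - 2)*(n - 1)*(n^2 + n - 6) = (n - 2)*(n - 1)*(n + 3)*(n - 2)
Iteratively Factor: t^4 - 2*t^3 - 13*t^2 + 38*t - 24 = (t + 4)*(t^3 - 6*t^2 + 11*t - 6) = (t - 3)*(t + 4)*(t^2 - 3*t + 2) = (t - 3)*(t - 1)*(t + 4)*(t - 2)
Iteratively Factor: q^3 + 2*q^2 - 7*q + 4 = (q - 1)*(q^2 + 3*q - 4) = (q - 1)^2*(q + 4)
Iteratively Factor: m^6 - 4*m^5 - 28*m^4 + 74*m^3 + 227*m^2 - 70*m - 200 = (m - 5)*(m^5 + m^4 - 23*m^3 - 41*m^2 + 22*m + 40) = (m - 5)*(m + 2)*(m^4 - m^3 - 21*m^2 + m + 20) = (m - 5)*(m - 1)*(m + 2)*(m^3 - 21*m - 20) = (m - 5)^2*(m - 1)*(m + 2)*(m^2 + 5*m + 4) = (m - 5)^2*(m - 1)*(m + 2)*(m + 4)*(m + 1)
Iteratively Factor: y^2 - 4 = (y + 2)*(y - 2)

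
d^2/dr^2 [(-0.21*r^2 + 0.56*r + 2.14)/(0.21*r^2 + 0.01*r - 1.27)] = (0.050274*r^3 + 0.230202*r^2 + 0.923076*r + 0.47871)/(0.009261*r^6 + 0.001323*r^5 - 0.167958*r^4 - 0.016001*r^3 + 1.015746*r^2 + 0.048387*r - 2.048383)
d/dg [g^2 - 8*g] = 2*g - 8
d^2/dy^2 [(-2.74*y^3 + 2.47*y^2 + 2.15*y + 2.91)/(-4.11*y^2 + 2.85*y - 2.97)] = (5.6843418860808e-14*y^5 + 1.13686837721616e-13*y^4 - 152.882136*y^3 - 253.189152*y^2 + 506.999736*y - 56.202552)/(69.426531*y^6 - 144.427455*y^5 + 250.659036*y^4 - 231.883695*y^3 + 181.133172*y^2 - 75.418695*y + 26.198073)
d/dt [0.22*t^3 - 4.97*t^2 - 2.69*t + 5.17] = 0.66*t^2 - 9.94*t - 2.69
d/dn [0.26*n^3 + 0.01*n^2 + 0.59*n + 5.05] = 0.78*n^2 + 0.02*n + 0.59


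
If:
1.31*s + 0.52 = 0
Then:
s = -0.40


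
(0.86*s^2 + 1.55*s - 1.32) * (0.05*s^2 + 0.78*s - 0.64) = 0.043*s^4 + 0.7483*s^3 + 0.5926*s^2 - 2.0216*s + 0.8448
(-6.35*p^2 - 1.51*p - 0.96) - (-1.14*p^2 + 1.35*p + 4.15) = -5.21*p^2 - 2.86*p - 5.11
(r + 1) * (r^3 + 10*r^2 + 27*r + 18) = r^4 + 11*r^3 + 37*r^2 + 45*r + 18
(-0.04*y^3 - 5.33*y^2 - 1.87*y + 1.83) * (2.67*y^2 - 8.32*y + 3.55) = -0.1068*y^5 - 13.8983*y^4 + 39.2107*y^3 + 1.523*y^2 - 21.8641*y + 6.4965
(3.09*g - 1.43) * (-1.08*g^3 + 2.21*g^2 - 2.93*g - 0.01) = -3.3372*g^4 + 8.3733*g^3 - 12.214*g^2 + 4.159*g + 0.0143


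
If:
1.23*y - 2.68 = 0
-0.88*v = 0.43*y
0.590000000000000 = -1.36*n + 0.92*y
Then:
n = 1.04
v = -1.06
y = 2.18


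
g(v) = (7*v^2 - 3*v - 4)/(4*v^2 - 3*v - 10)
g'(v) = (3 - 8*v)*(7*v^2 - 3*v - 4)/(4*v^2 - 3*v - 10)^2 + (14*v - 3)/(4*v^2 - 3*v - 10)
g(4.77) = 2.11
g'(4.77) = -0.16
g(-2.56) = 2.07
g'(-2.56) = 0.41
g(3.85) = 2.34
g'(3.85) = -0.37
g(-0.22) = 0.33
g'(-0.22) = 0.49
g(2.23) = 7.53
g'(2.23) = -26.11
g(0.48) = 0.36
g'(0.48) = -0.32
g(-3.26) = 1.90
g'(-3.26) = 0.15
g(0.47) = 0.37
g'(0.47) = -0.31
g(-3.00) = 1.94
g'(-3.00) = 0.21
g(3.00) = 2.94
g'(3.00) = -1.34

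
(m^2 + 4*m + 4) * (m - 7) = m^3 - 3*m^2 - 24*m - 28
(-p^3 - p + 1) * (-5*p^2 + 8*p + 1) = 5*p^5 - 8*p^4 + 4*p^3 - 13*p^2 + 7*p + 1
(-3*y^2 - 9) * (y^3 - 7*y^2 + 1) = -3*y^5 + 21*y^4 - 9*y^3 + 60*y^2 - 9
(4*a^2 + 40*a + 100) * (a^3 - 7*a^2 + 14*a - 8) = 4*a^5 + 12*a^4 - 124*a^3 - 172*a^2 + 1080*a - 800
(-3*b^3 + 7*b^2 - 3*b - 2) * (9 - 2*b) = 6*b^4 - 41*b^3 + 69*b^2 - 23*b - 18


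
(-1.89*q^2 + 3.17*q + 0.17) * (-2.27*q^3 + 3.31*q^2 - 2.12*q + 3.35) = 4.2903*q^5 - 13.4518*q^4 + 14.1136*q^3 - 12.4892*q^2 + 10.2591*q + 0.5695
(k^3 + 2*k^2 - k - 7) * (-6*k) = -6*k^4 - 12*k^3 + 6*k^2 + 42*k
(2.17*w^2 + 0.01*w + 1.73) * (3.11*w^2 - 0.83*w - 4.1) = 6.7487*w^4 - 1.77*w^3 - 3.525*w^2 - 1.4769*w - 7.093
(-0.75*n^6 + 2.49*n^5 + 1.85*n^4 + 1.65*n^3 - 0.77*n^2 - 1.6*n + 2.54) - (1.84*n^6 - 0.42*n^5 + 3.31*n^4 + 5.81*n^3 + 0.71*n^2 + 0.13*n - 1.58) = -2.59*n^6 + 2.91*n^5 - 1.46*n^4 - 4.16*n^3 - 1.48*n^2 - 1.73*n + 4.12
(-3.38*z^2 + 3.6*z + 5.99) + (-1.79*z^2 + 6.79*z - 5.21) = -5.17*z^2 + 10.39*z + 0.78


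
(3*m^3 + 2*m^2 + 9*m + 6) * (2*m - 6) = 6*m^4 - 14*m^3 + 6*m^2 - 42*m - 36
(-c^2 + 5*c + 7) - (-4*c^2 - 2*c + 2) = 3*c^2 + 7*c + 5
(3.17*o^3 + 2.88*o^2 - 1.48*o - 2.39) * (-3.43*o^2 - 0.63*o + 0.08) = -10.8731*o^5 - 11.8755*o^4 + 3.5156*o^3 + 9.3605*o^2 + 1.3873*o - 0.1912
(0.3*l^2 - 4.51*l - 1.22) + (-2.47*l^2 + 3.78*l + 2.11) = -2.17*l^2 - 0.73*l + 0.89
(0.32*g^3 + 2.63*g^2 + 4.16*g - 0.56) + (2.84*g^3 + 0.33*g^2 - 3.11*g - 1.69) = 3.16*g^3 + 2.96*g^2 + 1.05*g - 2.25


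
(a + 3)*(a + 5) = a^2 + 8*a + 15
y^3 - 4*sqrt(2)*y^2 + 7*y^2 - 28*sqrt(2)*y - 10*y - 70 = (y + 7)*(y - 5*sqrt(2))*(y + sqrt(2))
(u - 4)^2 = u^2 - 8*u + 16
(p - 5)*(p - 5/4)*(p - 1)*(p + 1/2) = p^4 - 27*p^3/4 + 71*p^2/8 - 25/8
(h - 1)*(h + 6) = h^2 + 5*h - 6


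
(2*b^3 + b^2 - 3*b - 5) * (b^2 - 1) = 2*b^5 + b^4 - 5*b^3 - 6*b^2 + 3*b + 5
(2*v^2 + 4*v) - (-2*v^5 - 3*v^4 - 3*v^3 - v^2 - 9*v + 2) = 2*v^5 + 3*v^4 + 3*v^3 + 3*v^2 + 13*v - 2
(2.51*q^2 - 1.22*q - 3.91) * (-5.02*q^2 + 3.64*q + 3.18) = -12.6002*q^4 + 15.2608*q^3 + 23.1692*q^2 - 18.112*q - 12.4338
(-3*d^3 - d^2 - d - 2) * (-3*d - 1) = 9*d^4 + 6*d^3 + 4*d^2 + 7*d + 2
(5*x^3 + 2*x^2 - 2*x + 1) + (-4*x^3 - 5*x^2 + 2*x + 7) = x^3 - 3*x^2 + 8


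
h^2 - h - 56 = (h - 8)*(h + 7)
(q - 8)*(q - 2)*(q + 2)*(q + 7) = q^4 - q^3 - 60*q^2 + 4*q + 224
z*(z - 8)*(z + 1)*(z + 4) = z^4 - 3*z^3 - 36*z^2 - 32*z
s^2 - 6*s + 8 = (s - 4)*(s - 2)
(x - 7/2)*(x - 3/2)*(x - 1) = x^3 - 6*x^2 + 41*x/4 - 21/4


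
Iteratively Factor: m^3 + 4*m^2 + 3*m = (m + 1)*(m^2 + 3*m) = (m + 1)*(m + 3)*(m)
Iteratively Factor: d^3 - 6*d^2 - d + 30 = (d - 3)*(d^2 - 3*d - 10) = (d - 3)*(d + 2)*(d - 5)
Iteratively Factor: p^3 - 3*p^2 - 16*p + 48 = (p - 3)*(p^2 - 16) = (p - 3)*(p + 4)*(p - 4)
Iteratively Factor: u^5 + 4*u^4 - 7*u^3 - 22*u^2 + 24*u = (u - 2)*(u^4 + 6*u^3 + 5*u^2 - 12*u) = u*(u - 2)*(u^3 + 6*u^2 + 5*u - 12) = u*(u - 2)*(u - 1)*(u^2 + 7*u + 12) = u*(u - 2)*(u - 1)*(u + 3)*(u + 4)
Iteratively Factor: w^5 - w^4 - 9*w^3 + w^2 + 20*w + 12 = (w + 1)*(w^4 - 2*w^3 - 7*w^2 + 8*w + 12) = (w - 2)*(w + 1)*(w^3 - 7*w - 6) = (w - 3)*(w - 2)*(w + 1)*(w^2 + 3*w + 2) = (w - 3)*(w - 2)*(w + 1)*(w + 2)*(w + 1)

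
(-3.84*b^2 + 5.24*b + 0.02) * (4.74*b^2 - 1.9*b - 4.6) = -18.2016*b^4 + 32.1336*b^3 + 7.8028*b^2 - 24.142*b - 0.092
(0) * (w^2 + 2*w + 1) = 0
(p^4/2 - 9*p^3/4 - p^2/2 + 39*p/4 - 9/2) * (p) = p^5/2 - 9*p^4/4 - p^3/2 + 39*p^2/4 - 9*p/2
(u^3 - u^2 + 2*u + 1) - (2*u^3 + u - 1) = -u^3 - u^2 + u + 2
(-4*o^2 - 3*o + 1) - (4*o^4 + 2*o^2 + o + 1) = -4*o^4 - 6*o^2 - 4*o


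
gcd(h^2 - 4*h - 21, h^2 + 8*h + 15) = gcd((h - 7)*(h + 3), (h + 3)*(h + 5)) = h + 3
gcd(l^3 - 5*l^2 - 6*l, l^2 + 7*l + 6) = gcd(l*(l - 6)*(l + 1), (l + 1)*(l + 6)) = l + 1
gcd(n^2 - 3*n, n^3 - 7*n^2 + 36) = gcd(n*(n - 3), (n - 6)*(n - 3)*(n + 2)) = n - 3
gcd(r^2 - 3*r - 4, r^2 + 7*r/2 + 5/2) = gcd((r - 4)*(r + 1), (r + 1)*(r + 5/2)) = r + 1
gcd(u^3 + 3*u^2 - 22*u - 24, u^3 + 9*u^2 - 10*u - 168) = u^2 + 2*u - 24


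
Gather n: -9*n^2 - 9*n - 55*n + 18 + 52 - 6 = -9*n^2 - 64*n + 64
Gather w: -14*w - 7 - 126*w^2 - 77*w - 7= -126*w^2 - 91*w - 14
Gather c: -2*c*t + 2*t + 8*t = -2*c*t + 10*t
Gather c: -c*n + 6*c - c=c*(5 - n)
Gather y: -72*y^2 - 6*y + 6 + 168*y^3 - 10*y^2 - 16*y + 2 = 168*y^3 - 82*y^2 - 22*y + 8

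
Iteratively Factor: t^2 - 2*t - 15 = (t + 3)*(t - 5)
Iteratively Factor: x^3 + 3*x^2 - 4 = (x + 2)*(x^2 + x - 2) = (x - 1)*(x + 2)*(x + 2)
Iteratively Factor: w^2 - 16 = (w + 4)*(w - 4)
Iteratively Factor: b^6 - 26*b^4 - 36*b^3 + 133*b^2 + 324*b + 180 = (b + 1)*(b^5 - b^4 - 25*b^3 - 11*b^2 + 144*b + 180) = (b + 1)*(b + 2)*(b^4 - 3*b^3 - 19*b^2 + 27*b + 90) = (b - 5)*(b + 1)*(b + 2)*(b^3 + 2*b^2 - 9*b - 18) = (b - 5)*(b + 1)*(b + 2)^2*(b^2 - 9) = (b - 5)*(b - 3)*(b + 1)*(b + 2)^2*(b + 3)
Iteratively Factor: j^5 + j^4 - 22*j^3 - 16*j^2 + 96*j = (j + 3)*(j^4 - 2*j^3 - 16*j^2 + 32*j) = j*(j + 3)*(j^3 - 2*j^2 - 16*j + 32) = j*(j + 3)*(j + 4)*(j^2 - 6*j + 8) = j*(j - 2)*(j + 3)*(j + 4)*(j - 4)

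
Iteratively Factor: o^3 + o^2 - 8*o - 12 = (o + 2)*(o^2 - o - 6) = (o - 3)*(o + 2)*(o + 2)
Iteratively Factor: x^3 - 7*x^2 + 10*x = (x - 5)*(x^2 - 2*x) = (x - 5)*(x - 2)*(x)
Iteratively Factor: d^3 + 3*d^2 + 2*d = (d + 2)*(d^2 + d) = d*(d + 2)*(d + 1)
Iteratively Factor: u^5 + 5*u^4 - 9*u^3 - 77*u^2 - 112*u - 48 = (u + 3)*(u^4 + 2*u^3 - 15*u^2 - 32*u - 16) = (u - 4)*(u + 3)*(u^3 + 6*u^2 + 9*u + 4) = (u - 4)*(u + 1)*(u + 3)*(u^2 + 5*u + 4) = (u - 4)*(u + 1)^2*(u + 3)*(u + 4)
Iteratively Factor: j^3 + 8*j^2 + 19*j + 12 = (j + 4)*(j^2 + 4*j + 3) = (j + 3)*(j + 4)*(j + 1)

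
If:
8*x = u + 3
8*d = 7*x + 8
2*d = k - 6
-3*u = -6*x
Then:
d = 23/16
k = 71/8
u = 1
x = 1/2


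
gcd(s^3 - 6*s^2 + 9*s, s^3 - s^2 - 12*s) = s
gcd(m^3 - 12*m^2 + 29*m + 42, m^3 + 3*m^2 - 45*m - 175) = m - 7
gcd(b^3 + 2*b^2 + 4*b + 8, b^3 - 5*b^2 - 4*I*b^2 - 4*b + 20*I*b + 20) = b - 2*I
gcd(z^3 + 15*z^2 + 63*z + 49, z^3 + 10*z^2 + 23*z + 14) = z^2 + 8*z + 7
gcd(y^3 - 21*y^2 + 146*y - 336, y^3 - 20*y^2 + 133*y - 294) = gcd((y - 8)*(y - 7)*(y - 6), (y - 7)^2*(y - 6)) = y^2 - 13*y + 42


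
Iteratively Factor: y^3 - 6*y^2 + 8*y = (y - 4)*(y^2 - 2*y) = y*(y - 4)*(y - 2)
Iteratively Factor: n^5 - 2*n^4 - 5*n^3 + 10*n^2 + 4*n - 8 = (n - 1)*(n^4 - n^3 - 6*n^2 + 4*n + 8) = (n - 1)*(n + 1)*(n^3 - 2*n^2 - 4*n + 8) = (n - 2)*(n - 1)*(n + 1)*(n^2 - 4) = (n - 2)^2*(n - 1)*(n + 1)*(n + 2)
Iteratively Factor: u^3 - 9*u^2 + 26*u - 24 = (u - 2)*(u^2 - 7*u + 12) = (u - 4)*(u - 2)*(u - 3)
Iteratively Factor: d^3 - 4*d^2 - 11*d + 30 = (d - 2)*(d^2 - 2*d - 15) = (d - 2)*(d + 3)*(d - 5)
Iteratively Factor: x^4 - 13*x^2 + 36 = (x + 3)*(x^3 - 3*x^2 - 4*x + 12) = (x + 2)*(x + 3)*(x^2 - 5*x + 6) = (x - 3)*(x + 2)*(x + 3)*(x - 2)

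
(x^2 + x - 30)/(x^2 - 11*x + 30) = (x + 6)/(x - 6)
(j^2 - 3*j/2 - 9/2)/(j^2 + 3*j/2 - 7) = (2*j^2 - 3*j - 9)/(2*j^2 + 3*j - 14)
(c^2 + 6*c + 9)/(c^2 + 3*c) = (c + 3)/c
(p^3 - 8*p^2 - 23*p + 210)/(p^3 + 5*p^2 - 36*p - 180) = (p - 7)/(p + 6)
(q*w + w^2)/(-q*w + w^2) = (-q - w)/(q - w)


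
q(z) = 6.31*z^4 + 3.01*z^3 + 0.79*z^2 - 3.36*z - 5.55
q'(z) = 25.24*z^3 + 9.03*z^2 + 1.58*z - 3.36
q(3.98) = 1766.65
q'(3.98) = 1737.22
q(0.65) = -5.45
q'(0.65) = 8.41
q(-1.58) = 29.18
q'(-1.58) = -82.87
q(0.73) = -4.62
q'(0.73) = 12.42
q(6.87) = 15040.45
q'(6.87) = 8617.57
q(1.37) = 21.30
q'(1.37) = 80.65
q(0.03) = -5.65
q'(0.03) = -3.30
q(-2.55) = 225.05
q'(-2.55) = -367.19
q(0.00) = -5.55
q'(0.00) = -3.36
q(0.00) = -5.55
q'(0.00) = -3.36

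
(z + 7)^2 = z^2 + 14*z + 49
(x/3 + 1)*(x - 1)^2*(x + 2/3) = x^4/3 + 5*x^3/9 - 13*x^2/9 - x/9 + 2/3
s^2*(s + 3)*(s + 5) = s^4 + 8*s^3 + 15*s^2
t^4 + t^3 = t^3*(t + 1)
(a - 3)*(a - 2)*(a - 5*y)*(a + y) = a^4 - 4*a^3*y - 5*a^3 - 5*a^2*y^2 + 20*a^2*y + 6*a^2 + 25*a*y^2 - 24*a*y - 30*y^2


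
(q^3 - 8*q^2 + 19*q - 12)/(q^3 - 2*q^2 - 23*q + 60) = (q - 1)/(q + 5)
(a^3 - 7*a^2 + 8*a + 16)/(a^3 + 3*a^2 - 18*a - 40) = (a^2 - 3*a - 4)/(a^2 + 7*a + 10)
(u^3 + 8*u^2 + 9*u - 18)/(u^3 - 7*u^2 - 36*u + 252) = (u^2 + 2*u - 3)/(u^2 - 13*u + 42)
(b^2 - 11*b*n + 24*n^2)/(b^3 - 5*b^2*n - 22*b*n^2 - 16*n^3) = (b - 3*n)/(b^2 + 3*b*n + 2*n^2)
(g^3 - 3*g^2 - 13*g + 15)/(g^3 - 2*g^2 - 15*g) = (g - 1)/g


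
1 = 1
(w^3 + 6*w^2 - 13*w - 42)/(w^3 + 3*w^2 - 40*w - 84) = (w - 3)/(w - 6)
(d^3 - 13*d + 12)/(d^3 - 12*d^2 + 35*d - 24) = (d + 4)/(d - 8)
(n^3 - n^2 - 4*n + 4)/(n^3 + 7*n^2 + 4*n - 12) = (n - 2)/(n + 6)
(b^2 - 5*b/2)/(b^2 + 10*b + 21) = b*(2*b - 5)/(2*(b^2 + 10*b + 21))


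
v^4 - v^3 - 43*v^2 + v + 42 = (v - 7)*(v - 1)*(v + 1)*(v + 6)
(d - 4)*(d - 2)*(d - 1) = d^3 - 7*d^2 + 14*d - 8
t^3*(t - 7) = t^4 - 7*t^3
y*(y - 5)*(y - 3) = y^3 - 8*y^2 + 15*y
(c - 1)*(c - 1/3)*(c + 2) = c^3 + 2*c^2/3 - 7*c/3 + 2/3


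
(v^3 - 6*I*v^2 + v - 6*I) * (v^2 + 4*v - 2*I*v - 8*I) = v^5 + 4*v^4 - 8*I*v^4 - 11*v^3 - 32*I*v^3 - 44*v^2 - 8*I*v^2 - 12*v - 32*I*v - 48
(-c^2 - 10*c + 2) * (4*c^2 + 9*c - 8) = -4*c^4 - 49*c^3 - 74*c^2 + 98*c - 16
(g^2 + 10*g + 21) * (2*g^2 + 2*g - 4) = 2*g^4 + 22*g^3 + 58*g^2 + 2*g - 84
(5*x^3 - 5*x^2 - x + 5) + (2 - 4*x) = 5*x^3 - 5*x^2 - 5*x + 7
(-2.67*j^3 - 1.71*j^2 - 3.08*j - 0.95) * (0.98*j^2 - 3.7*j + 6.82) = -2.6166*j^5 + 8.2032*j^4 - 14.9008*j^3 - 1.1972*j^2 - 17.4906*j - 6.479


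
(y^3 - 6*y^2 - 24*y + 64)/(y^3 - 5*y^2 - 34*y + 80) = (y + 4)/(y + 5)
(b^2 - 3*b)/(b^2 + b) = (b - 3)/(b + 1)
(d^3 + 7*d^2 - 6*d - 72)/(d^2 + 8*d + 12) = (d^2 + d - 12)/(d + 2)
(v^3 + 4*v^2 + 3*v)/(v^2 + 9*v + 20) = v*(v^2 + 4*v + 3)/(v^2 + 9*v + 20)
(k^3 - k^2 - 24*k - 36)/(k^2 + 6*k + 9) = (k^2 - 4*k - 12)/(k + 3)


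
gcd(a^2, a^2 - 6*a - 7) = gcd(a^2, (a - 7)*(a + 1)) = 1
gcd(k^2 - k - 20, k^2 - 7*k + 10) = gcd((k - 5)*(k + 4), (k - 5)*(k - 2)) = k - 5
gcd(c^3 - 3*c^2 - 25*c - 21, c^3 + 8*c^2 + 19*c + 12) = c^2 + 4*c + 3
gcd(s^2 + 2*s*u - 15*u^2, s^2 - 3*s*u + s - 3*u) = s - 3*u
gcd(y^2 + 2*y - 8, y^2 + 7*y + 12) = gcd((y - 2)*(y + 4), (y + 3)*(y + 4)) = y + 4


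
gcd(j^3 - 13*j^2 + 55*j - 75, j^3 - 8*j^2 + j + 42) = j - 3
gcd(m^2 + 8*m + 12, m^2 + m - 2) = m + 2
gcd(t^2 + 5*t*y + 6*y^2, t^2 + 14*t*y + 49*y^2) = 1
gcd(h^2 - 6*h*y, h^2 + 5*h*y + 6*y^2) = 1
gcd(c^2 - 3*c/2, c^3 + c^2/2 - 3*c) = c^2 - 3*c/2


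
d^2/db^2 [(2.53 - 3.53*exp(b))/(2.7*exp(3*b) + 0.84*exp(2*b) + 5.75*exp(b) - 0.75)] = (-102.9348*exp(6*b) + 141.97518*exp(5*b) + 279.840672*exp(4*b) + 9.81982199999993*exp(3*b) + 69.42555*exp(2*b) + 74.8006*exp(b) + 8.925)*exp(b)/(19.683*exp(9*b) + 18.3708*exp(8*b) + 131.46786*exp(7*b) + 62.436204*exp(6*b) + 269.77185*exp(5*b) + 11.8674*exp(4*b) + 172.930625*exp(3*b) - 72.973125*exp(2*b) + 9.703125*exp(b) - 0.421875)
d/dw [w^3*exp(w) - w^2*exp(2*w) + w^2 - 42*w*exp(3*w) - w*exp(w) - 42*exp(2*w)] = w^3*exp(w) - 2*w^2*exp(2*w) + 3*w^2*exp(w) - 126*w*exp(3*w) - 2*w*exp(2*w) - w*exp(w) + 2*w - 42*exp(3*w) - 84*exp(2*w) - exp(w)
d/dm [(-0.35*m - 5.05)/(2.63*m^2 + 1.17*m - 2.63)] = (0.9205*m^2 + 26.563*m + 6.829)/(6.9169*m^4 + 6.1542*m^3 - 12.4649*m^2 - 6.1542*m + 6.9169)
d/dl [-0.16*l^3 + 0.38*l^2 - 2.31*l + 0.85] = -0.48*l^2 + 0.76*l - 2.31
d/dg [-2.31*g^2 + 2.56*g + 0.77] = 2.56 - 4.62*g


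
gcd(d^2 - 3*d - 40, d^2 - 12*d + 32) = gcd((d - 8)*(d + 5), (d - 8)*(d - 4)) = d - 8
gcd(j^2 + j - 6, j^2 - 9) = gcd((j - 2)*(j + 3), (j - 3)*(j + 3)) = j + 3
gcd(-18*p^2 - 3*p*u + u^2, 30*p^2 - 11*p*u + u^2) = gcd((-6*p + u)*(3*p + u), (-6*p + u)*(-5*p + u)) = 6*p - u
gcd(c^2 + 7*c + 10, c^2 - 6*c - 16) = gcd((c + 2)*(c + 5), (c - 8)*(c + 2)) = c + 2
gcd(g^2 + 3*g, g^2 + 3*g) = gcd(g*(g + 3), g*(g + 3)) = g^2 + 3*g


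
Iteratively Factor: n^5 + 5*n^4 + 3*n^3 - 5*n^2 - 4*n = (n + 1)*(n^4 + 4*n^3 - n^2 - 4*n) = (n + 1)^2*(n^3 + 3*n^2 - 4*n) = (n - 1)*(n + 1)^2*(n^2 + 4*n) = (n - 1)*(n + 1)^2*(n + 4)*(n)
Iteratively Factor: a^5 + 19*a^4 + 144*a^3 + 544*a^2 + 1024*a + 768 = (a + 4)*(a^4 + 15*a^3 + 84*a^2 + 208*a + 192) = (a + 4)^2*(a^3 + 11*a^2 + 40*a + 48) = (a + 4)^3*(a^2 + 7*a + 12) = (a + 3)*(a + 4)^3*(a + 4)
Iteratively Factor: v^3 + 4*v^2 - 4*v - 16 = (v + 2)*(v^2 + 2*v - 8) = (v - 2)*(v + 2)*(v + 4)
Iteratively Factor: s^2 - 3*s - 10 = (s + 2)*(s - 5)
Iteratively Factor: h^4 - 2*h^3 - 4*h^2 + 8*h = (h + 2)*(h^3 - 4*h^2 + 4*h) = h*(h + 2)*(h^2 - 4*h + 4) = h*(h - 2)*(h + 2)*(h - 2)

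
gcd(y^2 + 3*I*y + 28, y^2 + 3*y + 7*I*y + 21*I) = y + 7*I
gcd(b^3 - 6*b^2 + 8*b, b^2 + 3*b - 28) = b - 4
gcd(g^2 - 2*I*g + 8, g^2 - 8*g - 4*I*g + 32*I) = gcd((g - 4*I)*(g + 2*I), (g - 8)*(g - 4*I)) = g - 4*I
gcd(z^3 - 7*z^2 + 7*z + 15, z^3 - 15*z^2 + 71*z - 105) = z^2 - 8*z + 15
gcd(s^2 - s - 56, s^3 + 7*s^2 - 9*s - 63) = s + 7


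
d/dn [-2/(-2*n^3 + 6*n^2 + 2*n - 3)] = 4*(-3*n^2 + 6*n + 1)/(2*n^3 - 6*n^2 - 2*n + 3)^2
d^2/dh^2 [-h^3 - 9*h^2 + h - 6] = -6*h - 18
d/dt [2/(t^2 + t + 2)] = 2*(-2*t - 1)/(t^2 + t + 2)^2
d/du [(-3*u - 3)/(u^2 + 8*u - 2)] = 3*(-u^2 - 8*u + 2*(u + 1)*(u + 4) + 2)/(u^2 + 8*u - 2)^2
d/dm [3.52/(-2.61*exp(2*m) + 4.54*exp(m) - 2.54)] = (18.3744*exp(m) - 15.9808)*exp(m)/(2.61*exp(2*m) - 4.54*exp(m) + 2.54)^2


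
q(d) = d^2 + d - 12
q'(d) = 2*d + 1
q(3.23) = 1.66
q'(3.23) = 7.46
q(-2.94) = -6.30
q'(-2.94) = -4.88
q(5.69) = 26.07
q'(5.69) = 12.38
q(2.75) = -1.69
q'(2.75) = 6.50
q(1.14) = -9.56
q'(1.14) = 3.28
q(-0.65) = -12.23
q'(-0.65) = -0.30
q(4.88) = 16.69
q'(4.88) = 10.76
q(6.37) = 34.95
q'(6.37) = 13.74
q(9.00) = 78.00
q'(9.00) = 19.00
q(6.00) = 30.00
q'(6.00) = 13.00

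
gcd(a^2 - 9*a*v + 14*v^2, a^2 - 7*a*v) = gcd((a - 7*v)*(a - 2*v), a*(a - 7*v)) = -a + 7*v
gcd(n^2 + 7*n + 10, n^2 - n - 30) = n + 5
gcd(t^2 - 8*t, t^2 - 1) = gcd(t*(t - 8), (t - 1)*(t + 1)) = 1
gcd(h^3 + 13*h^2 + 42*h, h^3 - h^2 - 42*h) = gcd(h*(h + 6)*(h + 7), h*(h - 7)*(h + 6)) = h^2 + 6*h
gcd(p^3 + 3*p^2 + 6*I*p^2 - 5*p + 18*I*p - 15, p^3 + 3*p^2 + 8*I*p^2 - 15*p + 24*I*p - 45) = p^2 + p*(3 + 5*I) + 15*I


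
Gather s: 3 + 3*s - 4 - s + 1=2*s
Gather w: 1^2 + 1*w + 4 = w + 5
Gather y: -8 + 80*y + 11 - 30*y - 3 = 50*y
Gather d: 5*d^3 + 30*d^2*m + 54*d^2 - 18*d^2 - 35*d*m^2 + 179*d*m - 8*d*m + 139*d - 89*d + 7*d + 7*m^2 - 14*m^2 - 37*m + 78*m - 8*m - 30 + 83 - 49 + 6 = 5*d^3 + d^2*(30*m + 36) + d*(-35*m^2 + 171*m + 57) - 7*m^2 + 33*m + 10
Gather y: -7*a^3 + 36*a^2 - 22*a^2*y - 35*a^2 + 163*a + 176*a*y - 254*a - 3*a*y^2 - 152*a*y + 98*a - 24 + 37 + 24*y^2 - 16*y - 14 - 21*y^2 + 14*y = -7*a^3 + a^2 + 7*a + y^2*(3 - 3*a) + y*(-22*a^2 + 24*a - 2) - 1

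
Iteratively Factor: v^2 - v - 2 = (v + 1)*(v - 2)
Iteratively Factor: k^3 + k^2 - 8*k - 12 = (k + 2)*(k^2 - k - 6) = (k + 2)^2*(k - 3)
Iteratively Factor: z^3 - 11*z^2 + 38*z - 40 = (z - 4)*(z^2 - 7*z + 10) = (z - 5)*(z - 4)*(z - 2)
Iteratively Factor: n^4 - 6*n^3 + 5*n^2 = (n - 1)*(n^3 - 5*n^2) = n*(n - 1)*(n^2 - 5*n) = n*(n - 5)*(n - 1)*(n)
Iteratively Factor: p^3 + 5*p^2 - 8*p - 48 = (p - 3)*(p^2 + 8*p + 16) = (p - 3)*(p + 4)*(p + 4)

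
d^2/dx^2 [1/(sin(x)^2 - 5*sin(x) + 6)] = (-4*sin(x)^4 + 15*sin(x)^3 + 5*sin(x)^2 - 60*sin(x) + 38)/(sin(x)^2 - 5*sin(x) + 6)^3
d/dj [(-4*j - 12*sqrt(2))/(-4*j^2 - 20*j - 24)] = (j^2 + 5*j - (j + 3*sqrt(2))*(2*j + 5) + 6)/(j^2 + 5*j + 6)^2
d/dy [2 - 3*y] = -3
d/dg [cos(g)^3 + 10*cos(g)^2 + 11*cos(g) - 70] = (3*sin(g)^2 - 20*cos(g) - 14)*sin(g)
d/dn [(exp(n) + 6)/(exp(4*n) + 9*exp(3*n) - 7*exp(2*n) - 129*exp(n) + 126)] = (-3*exp(2*n) - 6*exp(n) + 25)*exp(n)/(exp(6*n) + 6*exp(5*n) - 41*exp(4*n) - 108*exp(3*n) + 751*exp(2*n) - 1050*exp(n) + 441)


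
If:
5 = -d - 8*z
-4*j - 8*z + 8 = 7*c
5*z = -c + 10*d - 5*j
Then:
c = 300*z/31 + 240/31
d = -8*z - 5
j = -587*z/31 - 358/31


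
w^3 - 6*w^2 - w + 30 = (w - 5)*(w - 3)*(w + 2)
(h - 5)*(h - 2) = h^2 - 7*h + 10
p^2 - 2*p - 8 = (p - 4)*(p + 2)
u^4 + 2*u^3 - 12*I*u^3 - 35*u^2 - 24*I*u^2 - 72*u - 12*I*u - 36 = (u - 6*I)^2*(-I*u - I)*(I*u + I)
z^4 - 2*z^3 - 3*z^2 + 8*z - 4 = (z - 2)*(z - 1)^2*(z + 2)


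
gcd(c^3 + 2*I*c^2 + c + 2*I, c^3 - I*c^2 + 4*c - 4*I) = c^2 + I*c + 2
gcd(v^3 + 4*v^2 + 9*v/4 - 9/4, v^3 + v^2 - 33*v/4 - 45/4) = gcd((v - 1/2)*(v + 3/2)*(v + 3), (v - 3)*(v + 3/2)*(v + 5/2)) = v + 3/2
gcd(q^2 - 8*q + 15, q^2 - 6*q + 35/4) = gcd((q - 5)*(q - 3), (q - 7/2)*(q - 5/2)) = 1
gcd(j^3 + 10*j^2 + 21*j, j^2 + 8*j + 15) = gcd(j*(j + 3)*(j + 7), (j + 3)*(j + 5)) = j + 3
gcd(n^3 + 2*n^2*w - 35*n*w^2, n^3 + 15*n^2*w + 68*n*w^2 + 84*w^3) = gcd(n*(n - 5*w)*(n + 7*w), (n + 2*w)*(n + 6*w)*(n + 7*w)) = n + 7*w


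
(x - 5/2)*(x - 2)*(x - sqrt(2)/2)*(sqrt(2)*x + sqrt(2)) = sqrt(2)*x^4 - 7*sqrt(2)*x^3/2 - x^3 + sqrt(2)*x^2/2 + 7*x^2/2 - x/2 + 5*sqrt(2)*x - 5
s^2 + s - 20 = (s - 4)*(s + 5)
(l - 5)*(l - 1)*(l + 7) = l^3 + l^2 - 37*l + 35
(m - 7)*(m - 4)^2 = m^3 - 15*m^2 + 72*m - 112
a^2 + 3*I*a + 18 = (a - 3*I)*(a + 6*I)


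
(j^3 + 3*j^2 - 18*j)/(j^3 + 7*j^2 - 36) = j*(j - 3)/(j^2 + j - 6)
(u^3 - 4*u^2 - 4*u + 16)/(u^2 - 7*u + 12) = (u^2 - 4)/(u - 3)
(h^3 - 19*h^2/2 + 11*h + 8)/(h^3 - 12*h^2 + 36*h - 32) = (h + 1/2)/(h - 2)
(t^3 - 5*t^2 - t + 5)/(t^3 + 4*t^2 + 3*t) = (t^2 - 6*t + 5)/(t*(t + 3))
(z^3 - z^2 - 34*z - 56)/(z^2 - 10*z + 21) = (z^2 + 6*z + 8)/(z - 3)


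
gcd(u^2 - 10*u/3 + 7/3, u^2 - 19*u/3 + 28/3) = u - 7/3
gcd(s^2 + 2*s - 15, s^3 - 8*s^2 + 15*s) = s - 3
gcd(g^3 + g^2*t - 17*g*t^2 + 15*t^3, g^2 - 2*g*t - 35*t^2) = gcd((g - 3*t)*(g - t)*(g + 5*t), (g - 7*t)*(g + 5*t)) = g + 5*t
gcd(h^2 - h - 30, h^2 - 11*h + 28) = 1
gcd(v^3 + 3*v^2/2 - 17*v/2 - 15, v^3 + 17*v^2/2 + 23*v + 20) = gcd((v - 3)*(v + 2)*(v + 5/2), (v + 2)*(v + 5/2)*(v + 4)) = v^2 + 9*v/2 + 5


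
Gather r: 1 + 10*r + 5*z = 10*r + 5*z + 1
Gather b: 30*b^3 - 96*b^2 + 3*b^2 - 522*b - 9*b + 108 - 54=30*b^3 - 93*b^2 - 531*b + 54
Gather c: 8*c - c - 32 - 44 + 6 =7*c - 70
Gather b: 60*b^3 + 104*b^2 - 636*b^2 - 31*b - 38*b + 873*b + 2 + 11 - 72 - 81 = 60*b^3 - 532*b^2 + 804*b - 140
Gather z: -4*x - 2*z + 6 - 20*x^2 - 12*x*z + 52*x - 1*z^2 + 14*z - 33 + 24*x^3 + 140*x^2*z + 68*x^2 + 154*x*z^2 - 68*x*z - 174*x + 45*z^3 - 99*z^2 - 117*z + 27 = 24*x^3 + 48*x^2 - 126*x + 45*z^3 + z^2*(154*x - 100) + z*(140*x^2 - 80*x - 105)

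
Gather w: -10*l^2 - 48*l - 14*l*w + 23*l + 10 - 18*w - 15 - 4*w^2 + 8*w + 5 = -10*l^2 - 25*l - 4*w^2 + w*(-14*l - 10)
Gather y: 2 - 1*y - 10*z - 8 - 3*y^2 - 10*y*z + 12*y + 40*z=-3*y^2 + y*(11 - 10*z) + 30*z - 6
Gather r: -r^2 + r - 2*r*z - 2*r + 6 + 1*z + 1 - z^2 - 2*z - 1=-r^2 + r*(-2*z - 1) - z^2 - z + 6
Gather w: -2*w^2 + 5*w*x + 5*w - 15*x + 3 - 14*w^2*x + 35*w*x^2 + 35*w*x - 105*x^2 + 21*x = w^2*(-14*x - 2) + w*(35*x^2 + 40*x + 5) - 105*x^2 + 6*x + 3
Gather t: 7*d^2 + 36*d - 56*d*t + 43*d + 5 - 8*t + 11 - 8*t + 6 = 7*d^2 + 79*d + t*(-56*d - 16) + 22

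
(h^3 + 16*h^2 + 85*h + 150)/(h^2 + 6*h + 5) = (h^2 + 11*h + 30)/(h + 1)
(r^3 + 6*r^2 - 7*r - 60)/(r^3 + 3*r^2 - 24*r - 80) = (r^2 + 2*r - 15)/(r^2 - r - 20)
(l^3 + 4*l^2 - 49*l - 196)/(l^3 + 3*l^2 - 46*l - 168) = (l + 7)/(l + 6)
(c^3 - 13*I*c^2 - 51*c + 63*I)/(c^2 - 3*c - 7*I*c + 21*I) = (c^2 - 6*I*c - 9)/(c - 3)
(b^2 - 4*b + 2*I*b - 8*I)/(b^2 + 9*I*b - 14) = (b - 4)/(b + 7*I)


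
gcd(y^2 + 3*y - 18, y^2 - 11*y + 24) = y - 3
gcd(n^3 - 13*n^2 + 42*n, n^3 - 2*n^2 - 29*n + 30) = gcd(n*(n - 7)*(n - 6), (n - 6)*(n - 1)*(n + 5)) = n - 6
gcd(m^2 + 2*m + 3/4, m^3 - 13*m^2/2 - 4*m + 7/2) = 1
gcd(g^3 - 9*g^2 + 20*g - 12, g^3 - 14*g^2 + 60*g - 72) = g^2 - 8*g + 12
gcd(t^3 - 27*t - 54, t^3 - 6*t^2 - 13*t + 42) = t + 3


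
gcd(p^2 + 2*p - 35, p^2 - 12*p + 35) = p - 5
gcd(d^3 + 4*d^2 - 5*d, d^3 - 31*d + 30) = d - 1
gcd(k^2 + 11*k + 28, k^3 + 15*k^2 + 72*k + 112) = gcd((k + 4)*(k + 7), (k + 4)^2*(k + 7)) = k^2 + 11*k + 28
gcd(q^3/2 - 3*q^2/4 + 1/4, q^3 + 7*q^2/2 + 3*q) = 1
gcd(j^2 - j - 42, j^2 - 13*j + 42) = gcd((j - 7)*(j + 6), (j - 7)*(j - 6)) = j - 7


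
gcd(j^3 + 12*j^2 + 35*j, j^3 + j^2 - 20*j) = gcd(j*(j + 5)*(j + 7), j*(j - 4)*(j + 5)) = j^2 + 5*j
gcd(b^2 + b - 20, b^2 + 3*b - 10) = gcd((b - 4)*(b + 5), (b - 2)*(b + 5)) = b + 5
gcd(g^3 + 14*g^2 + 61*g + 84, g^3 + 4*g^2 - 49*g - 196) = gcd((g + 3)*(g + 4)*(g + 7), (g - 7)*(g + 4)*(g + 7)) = g^2 + 11*g + 28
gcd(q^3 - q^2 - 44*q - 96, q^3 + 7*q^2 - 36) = q + 3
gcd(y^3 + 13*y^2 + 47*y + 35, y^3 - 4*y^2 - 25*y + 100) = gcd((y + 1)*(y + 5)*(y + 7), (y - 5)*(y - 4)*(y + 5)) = y + 5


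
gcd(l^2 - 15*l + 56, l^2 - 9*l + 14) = l - 7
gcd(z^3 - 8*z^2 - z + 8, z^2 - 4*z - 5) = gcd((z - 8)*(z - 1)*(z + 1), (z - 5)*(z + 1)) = z + 1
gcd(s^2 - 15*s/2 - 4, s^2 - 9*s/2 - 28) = s - 8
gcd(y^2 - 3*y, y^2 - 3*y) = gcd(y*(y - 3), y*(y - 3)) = y^2 - 3*y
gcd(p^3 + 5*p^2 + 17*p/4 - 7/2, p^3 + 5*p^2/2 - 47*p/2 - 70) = p + 7/2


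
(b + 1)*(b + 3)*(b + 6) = b^3 + 10*b^2 + 27*b + 18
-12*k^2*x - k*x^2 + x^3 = x*(-4*k + x)*(3*k + x)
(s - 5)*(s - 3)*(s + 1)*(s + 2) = s^4 - 5*s^3 - 7*s^2 + 29*s + 30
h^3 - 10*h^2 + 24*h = h*(h - 6)*(h - 4)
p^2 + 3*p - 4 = (p - 1)*(p + 4)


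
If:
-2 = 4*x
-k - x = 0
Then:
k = 1/2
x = -1/2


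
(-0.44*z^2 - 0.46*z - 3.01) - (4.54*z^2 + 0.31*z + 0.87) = -4.98*z^2 - 0.77*z - 3.88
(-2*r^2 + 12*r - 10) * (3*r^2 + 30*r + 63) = -6*r^4 - 24*r^3 + 204*r^2 + 456*r - 630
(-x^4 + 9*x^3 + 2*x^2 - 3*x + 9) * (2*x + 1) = -2*x^5 + 17*x^4 + 13*x^3 - 4*x^2 + 15*x + 9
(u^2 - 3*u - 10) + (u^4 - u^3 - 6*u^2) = u^4 - u^3 - 5*u^2 - 3*u - 10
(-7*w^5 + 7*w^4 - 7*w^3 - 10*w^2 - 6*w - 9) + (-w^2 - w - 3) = -7*w^5 + 7*w^4 - 7*w^3 - 11*w^2 - 7*w - 12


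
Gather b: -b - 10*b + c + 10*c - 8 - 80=-11*b + 11*c - 88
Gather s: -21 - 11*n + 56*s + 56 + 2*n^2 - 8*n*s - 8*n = 2*n^2 - 19*n + s*(56 - 8*n) + 35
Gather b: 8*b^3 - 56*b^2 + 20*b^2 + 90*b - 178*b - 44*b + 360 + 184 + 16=8*b^3 - 36*b^2 - 132*b + 560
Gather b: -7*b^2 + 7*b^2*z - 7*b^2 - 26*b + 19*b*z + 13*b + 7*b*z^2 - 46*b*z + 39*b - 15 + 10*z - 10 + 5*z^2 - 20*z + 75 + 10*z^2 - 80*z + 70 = b^2*(7*z - 14) + b*(7*z^2 - 27*z + 26) + 15*z^2 - 90*z + 120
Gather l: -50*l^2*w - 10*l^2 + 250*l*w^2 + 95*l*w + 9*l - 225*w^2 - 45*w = l^2*(-50*w - 10) + l*(250*w^2 + 95*w + 9) - 225*w^2 - 45*w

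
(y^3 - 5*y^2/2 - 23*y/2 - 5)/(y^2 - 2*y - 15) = (y^2 + 5*y/2 + 1)/(y + 3)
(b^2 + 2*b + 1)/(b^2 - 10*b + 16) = (b^2 + 2*b + 1)/(b^2 - 10*b + 16)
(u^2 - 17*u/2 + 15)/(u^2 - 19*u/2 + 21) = (2*u - 5)/(2*u - 7)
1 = 1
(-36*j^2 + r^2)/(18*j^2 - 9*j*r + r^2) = (6*j + r)/(-3*j + r)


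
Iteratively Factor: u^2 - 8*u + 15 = (u - 3)*(u - 5)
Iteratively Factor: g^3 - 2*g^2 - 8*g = (g + 2)*(g^2 - 4*g) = (g - 4)*(g + 2)*(g)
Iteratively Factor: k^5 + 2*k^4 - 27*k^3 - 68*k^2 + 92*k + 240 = (k + 2)*(k^4 - 27*k^2 - 14*k + 120) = (k + 2)*(k + 4)*(k^3 - 4*k^2 - 11*k + 30) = (k + 2)*(k + 3)*(k + 4)*(k^2 - 7*k + 10) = (k - 2)*(k + 2)*(k + 3)*(k + 4)*(k - 5)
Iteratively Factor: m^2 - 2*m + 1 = (m - 1)*(m - 1)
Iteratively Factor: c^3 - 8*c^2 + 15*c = (c)*(c^2 - 8*c + 15) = c*(c - 3)*(c - 5)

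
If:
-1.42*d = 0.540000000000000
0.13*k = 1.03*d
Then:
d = -0.38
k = -3.01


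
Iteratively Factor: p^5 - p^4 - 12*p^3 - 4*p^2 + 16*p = (p)*(p^4 - p^3 - 12*p^2 - 4*p + 16) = p*(p + 2)*(p^3 - 3*p^2 - 6*p + 8) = p*(p - 4)*(p + 2)*(p^2 + p - 2) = p*(p - 4)*(p - 1)*(p + 2)*(p + 2)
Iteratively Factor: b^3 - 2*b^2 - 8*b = (b)*(b^2 - 2*b - 8) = b*(b - 4)*(b + 2)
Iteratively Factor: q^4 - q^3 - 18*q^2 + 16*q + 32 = (q + 1)*(q^3 - 2*q^2 - 16*q + 32) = (q - 2)*(q + 1)*(q^2 - 16) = (q - 2)*(q + 1)*(q + 4)*(q - 4)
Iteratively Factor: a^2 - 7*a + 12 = (a - 3)*(a - 4)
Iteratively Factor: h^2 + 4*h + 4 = (h + 2)*(h + 2)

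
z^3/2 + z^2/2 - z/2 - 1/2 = (z/2 + 1/2)*(z - 1)*(z + 1)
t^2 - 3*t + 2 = (t - 2)*(t - 1)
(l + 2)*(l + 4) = l^2 + 6*l + 8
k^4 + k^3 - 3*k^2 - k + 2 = (k - 1)^2*(k + 1)*(k + 2)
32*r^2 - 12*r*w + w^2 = (-8*r + w)*(-4*r + w)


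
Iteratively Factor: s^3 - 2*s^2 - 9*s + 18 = (s - 3)*(s^2 + s - 6) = (s - 3)*(s + 3)*(s - 2)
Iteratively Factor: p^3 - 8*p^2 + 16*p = (p - 4)*(p^2 - 4*p) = p*(p - 4)*(p - 4)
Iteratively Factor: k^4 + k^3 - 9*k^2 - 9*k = (k + 1)*(k^3 - 9*k) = k*(k + 1)*(k^2 - 9) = k*(k - 3)*(k + 1)*(k + 3)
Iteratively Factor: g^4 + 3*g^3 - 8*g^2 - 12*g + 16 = (g + 4)*(g^3 - g^2 - 4*g + 4) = (g - 2)*(g + 4)*(g^2 + g - 2) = (g - 2)*(g - 1)*(g + 4)*(g + 2)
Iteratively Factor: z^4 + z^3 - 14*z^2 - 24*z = (z)*(z^3 + z^2 - 14*z - 24) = z*(z + 3)*(z^2 - 2*z - 8) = z*(z + 2)*(z + 3)*(z - 4)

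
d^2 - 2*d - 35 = (d - 7)*(d + 5)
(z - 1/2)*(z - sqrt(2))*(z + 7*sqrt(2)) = z^3 - z^2/2 + 6*sqrt(2)*z^2 - 14*z - 3*sqrt(2)*z + 7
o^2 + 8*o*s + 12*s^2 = (o + 2*s)*(o + 6*s)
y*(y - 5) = y^2 - 5*y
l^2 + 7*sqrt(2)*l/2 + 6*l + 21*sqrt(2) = (l + 6)*(l + 7*sqrt(2)/2)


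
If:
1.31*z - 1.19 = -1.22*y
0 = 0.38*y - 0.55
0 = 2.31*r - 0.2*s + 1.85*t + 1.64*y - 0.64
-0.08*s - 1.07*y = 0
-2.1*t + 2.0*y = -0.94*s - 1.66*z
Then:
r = 3.69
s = -19.36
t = -7.63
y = 1.45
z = -0.44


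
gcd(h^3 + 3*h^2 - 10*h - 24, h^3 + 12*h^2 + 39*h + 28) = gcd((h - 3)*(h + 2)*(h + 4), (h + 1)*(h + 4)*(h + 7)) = h + 4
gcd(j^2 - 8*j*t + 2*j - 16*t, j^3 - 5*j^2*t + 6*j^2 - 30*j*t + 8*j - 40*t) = j + 2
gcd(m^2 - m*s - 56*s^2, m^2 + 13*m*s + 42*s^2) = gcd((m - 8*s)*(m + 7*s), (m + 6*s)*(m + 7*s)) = m + 7*s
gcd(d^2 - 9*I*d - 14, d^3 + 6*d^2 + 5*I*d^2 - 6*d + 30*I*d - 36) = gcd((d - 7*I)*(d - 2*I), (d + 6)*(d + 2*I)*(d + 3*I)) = 1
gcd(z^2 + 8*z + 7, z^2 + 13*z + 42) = z + 7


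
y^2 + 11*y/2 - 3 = (y - 1/2)*(y + 6)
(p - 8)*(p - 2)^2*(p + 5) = p^4 - 7*p^3 - 24*p^2 + 148*p - 160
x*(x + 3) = x^2 + 3*x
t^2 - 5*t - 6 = (t - 6)*(t + 1)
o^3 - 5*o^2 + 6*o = o*(o - 3)*(o - 2)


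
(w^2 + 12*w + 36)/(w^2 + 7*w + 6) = (w + 6)/(w + 1)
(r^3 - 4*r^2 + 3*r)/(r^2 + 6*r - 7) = r*(r - 3)/(r + 7)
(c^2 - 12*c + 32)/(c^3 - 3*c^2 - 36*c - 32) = (c - 4)/(c^2 + 5*c + 4)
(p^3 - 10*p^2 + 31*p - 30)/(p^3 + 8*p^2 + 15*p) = (p^3 - 10*p^2 + 31*p - 30)/(p*(p^2 + 8*p + 15))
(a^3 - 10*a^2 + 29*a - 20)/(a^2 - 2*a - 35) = (-a^3 + 10*a^2 - 29*a + 20)/(-a^2 + 2*a + 35)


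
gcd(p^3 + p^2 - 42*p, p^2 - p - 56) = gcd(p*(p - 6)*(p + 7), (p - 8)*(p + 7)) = p + 7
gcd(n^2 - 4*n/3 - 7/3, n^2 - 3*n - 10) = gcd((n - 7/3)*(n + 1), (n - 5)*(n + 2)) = 1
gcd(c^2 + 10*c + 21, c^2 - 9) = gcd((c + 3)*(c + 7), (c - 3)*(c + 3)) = c + 3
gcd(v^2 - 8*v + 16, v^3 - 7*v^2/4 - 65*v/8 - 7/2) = v - 4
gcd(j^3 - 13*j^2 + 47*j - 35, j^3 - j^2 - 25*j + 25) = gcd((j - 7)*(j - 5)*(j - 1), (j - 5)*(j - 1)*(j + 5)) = j^2 - 6*j + 5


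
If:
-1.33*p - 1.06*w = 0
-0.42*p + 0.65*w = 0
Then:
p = 0.00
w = 0.00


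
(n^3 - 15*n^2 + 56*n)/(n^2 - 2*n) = (n^2 - 15*n + 56)/(n - 2)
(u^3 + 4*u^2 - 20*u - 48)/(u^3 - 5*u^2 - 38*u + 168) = (u + 2)/(u - 7)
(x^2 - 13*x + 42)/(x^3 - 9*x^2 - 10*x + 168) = 1/(x + 4)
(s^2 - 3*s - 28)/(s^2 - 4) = (s^2 - 3*s - 28)/(s^2 - 4)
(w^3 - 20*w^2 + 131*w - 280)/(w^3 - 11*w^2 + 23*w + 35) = (w - 8)/(w + 1)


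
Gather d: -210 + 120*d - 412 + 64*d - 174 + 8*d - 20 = 192*d - 816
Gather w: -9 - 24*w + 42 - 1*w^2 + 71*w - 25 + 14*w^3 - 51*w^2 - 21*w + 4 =14*w^3 - 52*w^2 + 26*w + 12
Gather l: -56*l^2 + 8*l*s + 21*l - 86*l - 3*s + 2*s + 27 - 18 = -56*l^2 + l*(8*s - 65) - s + 9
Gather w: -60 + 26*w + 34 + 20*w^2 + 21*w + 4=20*w^2 + 47*w - 22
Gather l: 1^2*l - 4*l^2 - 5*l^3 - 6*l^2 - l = -5*l^3 - 10*l^2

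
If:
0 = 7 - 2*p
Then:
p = 7/2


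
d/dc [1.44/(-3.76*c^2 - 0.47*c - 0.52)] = (10.8288*c + 0.6768)/(3.76*c^2 + 0.47*c + 0.52)^2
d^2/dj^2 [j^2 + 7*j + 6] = 2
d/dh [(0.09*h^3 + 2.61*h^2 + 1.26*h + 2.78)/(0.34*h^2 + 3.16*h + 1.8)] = (0.0306*h^4 + 0.5688*h^3 + 8.3052*h^2 + 7.5056*h - 6.5168)/(0.1156*h^4 + 2.1488*h^3 + 11.2096*h^2 + 11.376*h + 3.24)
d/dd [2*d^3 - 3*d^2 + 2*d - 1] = 6*d^2 - 6*d + 2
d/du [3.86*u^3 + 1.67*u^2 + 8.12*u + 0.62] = 11.58*u^2 + 3.34*u + 8.12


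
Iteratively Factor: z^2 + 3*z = (z + 3)*(z)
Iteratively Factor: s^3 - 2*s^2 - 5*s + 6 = (s - 3)*(s^2 + s - 2) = (s - 3)*(s + 2)*(s - 1)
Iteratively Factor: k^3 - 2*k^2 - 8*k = (k)*(k^2 - 2*k - 8) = k*(k - 4)*(k + 2)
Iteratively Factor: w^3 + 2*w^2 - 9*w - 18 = (w + 3)*(w^2 - w - 6) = (w - 3)*(w + 3)*(w + 2)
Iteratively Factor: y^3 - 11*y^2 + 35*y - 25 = (y - 5)*(y^2 - 6*y + 5) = (y - 5)^2*(y - 1)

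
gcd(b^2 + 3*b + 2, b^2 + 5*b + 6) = b + 2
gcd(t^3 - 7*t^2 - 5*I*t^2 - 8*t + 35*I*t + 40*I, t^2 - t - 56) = t - 8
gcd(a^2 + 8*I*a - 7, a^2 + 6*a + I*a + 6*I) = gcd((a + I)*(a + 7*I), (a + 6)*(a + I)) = a + I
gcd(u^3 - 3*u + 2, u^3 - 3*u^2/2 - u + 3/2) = u - 1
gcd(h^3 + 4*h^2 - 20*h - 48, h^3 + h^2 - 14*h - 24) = h^2 - 2*h - 8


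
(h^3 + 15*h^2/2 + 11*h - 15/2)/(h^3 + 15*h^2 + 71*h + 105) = (h - 1/2)/(h + 7)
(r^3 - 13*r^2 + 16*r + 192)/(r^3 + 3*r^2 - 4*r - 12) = (r^2 - 16*r + 64)/(r^2 - 4)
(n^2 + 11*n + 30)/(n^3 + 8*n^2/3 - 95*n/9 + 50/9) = 9*(n + 6)/(9*n^2 - 21*n + 10)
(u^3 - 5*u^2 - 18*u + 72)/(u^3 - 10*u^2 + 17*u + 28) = (u^3 - 5*u^2 - 18*u + 72)/(u^3 - 10*u^2 + 17*u + 28)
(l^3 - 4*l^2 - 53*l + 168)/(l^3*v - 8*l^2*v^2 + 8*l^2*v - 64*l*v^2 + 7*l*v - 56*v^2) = (-l^2 + 11*l - 24)/(v*(-l^2 + 8*l*v - l + 8*v))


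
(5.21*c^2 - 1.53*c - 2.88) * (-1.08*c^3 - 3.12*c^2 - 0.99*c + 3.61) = -5.6268*c^5 - 14.6028*c^4 + 2.7261*c^3 + 29.3084*c^2 - 2.6721*c - 10.3968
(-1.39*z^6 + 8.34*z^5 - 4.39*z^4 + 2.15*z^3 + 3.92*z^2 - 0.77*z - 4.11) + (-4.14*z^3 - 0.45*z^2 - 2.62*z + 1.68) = -1.39*z^6 + 8.34*z^5 - 4.39*z^4 - 1.99*z^3 + 3.47*z^2 - 3.39*z - 2.43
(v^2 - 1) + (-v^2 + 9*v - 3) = 9*v - 4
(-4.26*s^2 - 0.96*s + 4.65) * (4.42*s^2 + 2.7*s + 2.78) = -18.8292*s^4 - 15.7452*s^3 + 6.1182*s^2 + 9.8862*s + 12.927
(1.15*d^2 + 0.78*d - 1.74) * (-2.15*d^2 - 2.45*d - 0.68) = -2.4725*d^4 - 4.4945*d^3 + 1.048*d^2 + 3.7326*d + 1.1832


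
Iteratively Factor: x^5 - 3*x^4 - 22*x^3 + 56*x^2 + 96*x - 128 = (x + 2)*(x^4 - 5*x^3 - 12*x^2 + 80*x - 64) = (x + 2)*(x + 4)*(x^3 - 9*x^2 + 24*x - 16) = (x - 4)*(x + 2)*(x + 4)*(x^2 - 5*x + 4) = (x - 4)^2*(x + 2)*(x + 4)*(x - 1)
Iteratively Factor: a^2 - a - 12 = (a + 3)*(a - 4)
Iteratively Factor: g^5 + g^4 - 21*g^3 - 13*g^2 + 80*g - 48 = (g + 4)*(g^4 - 3*g^3 - 9*g^2 + 23*g - 12) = (g - 1)*(g + 4)*(g^3 - 2*g^2 - 11*g + 12) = (g - 1)^2*(g + 4)*(g^2 - g - 12) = (g - 1)^2*(g + 3)*(g + 4)*(g - 4)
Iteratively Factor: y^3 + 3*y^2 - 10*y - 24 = (y + 2)*(y^2 + y - 12) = (y - 3)*(y + 2)*(y + 4)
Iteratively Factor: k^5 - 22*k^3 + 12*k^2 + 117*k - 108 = (k + 3)*(k^4 - 3*k^3 - 13*k^2 + 51*k - 36) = (k - 1)*(k + 3)*(k^3 - 2*k^2 - 15*k + 36) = (k - 3)*(k - 1)*(k + 3)*(k^2 + k - 12) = (k - 3)^2*(k - 1)*(k + 3)*(k + 4)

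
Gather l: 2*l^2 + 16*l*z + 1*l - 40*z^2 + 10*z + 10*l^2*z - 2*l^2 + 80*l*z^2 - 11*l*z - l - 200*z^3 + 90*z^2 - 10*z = 10*l^2*z + l*(80*z^2 + 5*z) - 200*z^3 + 50*z^2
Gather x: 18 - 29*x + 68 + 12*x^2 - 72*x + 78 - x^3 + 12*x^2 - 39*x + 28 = -x^3 + 24*x^2 - 140*x + 192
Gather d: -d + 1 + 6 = 7 - d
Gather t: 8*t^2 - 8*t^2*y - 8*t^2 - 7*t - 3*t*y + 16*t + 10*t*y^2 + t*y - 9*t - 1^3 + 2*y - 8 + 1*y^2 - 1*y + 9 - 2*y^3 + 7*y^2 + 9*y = -8*t^2*y + t*(10*y^2 - 2*y) - 2*y^3 + 8*y^2 + 10*y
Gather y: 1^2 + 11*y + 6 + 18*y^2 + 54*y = 18*y^2 + 65*y + 7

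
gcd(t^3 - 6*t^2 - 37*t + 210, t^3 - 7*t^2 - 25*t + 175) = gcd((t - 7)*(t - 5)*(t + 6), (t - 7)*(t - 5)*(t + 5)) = t^2 - 12*t + 35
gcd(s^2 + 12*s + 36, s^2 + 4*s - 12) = s + 6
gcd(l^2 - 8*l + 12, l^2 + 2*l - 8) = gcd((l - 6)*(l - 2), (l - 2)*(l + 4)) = l - 2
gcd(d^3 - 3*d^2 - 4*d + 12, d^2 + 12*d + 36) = 1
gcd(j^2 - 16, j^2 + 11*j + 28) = j + 4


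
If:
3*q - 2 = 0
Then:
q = 2/3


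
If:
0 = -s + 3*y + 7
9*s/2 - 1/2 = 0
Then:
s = 1/9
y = -62/27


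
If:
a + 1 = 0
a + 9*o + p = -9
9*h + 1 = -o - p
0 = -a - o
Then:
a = -1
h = 5/3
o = 1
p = -17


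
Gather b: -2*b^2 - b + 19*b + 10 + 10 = -2*b^2 + 18*b + 20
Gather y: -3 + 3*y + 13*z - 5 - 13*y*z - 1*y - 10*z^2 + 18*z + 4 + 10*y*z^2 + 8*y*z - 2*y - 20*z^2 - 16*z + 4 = y*(10*z^2 - 5*z) - 30*z^2 + 15*z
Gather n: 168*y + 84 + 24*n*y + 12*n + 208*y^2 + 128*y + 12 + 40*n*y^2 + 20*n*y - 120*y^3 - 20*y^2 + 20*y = n*(40*y^2 + 44*y + 12) - 120*y^3 + 188*y^2 + 316*y + 96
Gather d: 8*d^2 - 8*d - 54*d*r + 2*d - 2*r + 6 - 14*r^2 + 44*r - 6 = 8*d^2 + d*(-54*r - 6) - 14*r^2 + 42*r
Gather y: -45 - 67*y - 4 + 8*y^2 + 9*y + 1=8*y^2 - 58*y - 48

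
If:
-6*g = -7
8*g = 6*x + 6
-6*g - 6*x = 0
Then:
No Solution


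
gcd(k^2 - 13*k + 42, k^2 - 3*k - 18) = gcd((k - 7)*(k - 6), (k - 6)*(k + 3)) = k - 6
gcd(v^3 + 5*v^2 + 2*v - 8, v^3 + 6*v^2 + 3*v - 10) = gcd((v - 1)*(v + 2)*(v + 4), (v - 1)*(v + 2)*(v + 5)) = v^2 + v - 2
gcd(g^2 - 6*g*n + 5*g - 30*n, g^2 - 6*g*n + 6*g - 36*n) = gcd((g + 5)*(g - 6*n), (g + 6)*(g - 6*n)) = g - 6*n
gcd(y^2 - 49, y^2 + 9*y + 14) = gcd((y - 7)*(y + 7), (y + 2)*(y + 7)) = y + 7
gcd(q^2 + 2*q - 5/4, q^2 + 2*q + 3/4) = 1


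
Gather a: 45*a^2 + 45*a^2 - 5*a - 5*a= 90*a^2 - 10*a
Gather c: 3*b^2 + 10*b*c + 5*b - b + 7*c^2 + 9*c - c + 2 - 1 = 3*b^2 + 4*b + 7*c^2 + c*(10*b + 8) + 1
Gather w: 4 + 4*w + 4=4*w + 8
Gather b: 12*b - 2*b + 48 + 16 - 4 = 10*b + 60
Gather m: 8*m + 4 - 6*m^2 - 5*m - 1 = -6*m^2 + 3*m + 3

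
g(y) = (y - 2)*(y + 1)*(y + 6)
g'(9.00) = 325.00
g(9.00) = 1050.00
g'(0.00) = -8.00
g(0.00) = -12.00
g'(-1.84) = -16.24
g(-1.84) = 13.42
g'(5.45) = 135.61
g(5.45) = 254.79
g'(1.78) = 19.31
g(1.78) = -4.76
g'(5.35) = 131.37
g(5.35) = 241.44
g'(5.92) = 156.34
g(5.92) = 323.35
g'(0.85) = 2.67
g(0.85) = -14.57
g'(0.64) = -0.37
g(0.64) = -14.81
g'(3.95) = 78.31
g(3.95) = 96.04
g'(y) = (y - 2)*(y + 1) + (y - 2)*(y + 6) + (y + 1)*(y + 6)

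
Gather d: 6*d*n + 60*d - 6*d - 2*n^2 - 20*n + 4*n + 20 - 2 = d*(6*n + 54) - 2*n^2 - 16*n + 18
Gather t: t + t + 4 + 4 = 2*t + 8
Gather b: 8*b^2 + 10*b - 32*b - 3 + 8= 8*b^2 - 22*b + 5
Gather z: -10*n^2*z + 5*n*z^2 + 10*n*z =5*n*z^2 + z*(-10*n^2 + 10*n)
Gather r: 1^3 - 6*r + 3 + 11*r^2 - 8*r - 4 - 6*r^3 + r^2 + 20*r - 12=-6*r^3 + 12*r^2 + 6*r - 12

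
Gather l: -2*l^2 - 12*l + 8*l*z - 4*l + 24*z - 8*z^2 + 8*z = -2*l^2 + l*(8*z - 16) - 8*z^2 + 32*z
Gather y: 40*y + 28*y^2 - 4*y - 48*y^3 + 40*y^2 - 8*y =-48*y^3 + 68*y^2 + 28*y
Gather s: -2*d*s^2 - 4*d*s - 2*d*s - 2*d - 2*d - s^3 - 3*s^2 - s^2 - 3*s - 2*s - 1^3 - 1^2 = -4*d - s^3 + s^2*(-2*d - 4) + s*(-6*d - 5) - 2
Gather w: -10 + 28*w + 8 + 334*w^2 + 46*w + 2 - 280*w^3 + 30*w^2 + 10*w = -280*w^3 + 364*w^2 + 84*w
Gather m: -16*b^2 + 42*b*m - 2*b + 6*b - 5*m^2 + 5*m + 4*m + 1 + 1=-16*b^2 + 4*b - 5*m^2 + m*(42*b + 9) + 2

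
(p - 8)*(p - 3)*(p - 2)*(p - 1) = p^4 - 14*p^3 + 59*p^2 - 94*p + 48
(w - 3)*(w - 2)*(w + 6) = w^3 + w^2 - 24*w + 36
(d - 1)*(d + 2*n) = d^2 + 2*d*n - d - 2*n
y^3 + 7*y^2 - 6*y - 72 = (y - 3)*(y + 4)*(y + 6)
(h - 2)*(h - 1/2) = h^2 - 5*h/2 + 1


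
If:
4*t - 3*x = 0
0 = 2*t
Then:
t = 0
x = 0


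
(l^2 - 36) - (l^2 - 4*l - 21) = 4*l - 15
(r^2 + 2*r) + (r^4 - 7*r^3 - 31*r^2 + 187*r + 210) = r^4 - 7*r^3 - 30*r^2 + 189*r + 210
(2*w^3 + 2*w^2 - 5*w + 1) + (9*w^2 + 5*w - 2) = 2*w^3 + 11*w^2 - 1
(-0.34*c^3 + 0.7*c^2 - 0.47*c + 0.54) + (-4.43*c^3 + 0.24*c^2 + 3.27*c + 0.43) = -4.77*c^3 + 0.94*c^2 + 2.8*c + 0.97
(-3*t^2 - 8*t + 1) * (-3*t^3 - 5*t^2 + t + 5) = 9*t^5 + 39*t^4 + 34*t^3 - 28*t^2 - 39*t + 5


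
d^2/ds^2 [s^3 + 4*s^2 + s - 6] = 6*s + 8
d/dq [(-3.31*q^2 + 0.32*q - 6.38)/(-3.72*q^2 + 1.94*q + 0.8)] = (-5.231*q^2 - 52.7632*q + 12.6332)/(13.8384*q^4 - 14.4336*q^3 - 2.1884*q^2 + 3.104*q + 0.64)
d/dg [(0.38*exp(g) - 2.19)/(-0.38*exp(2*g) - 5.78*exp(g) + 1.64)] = (0.1444*exp(2*g) - 1.6644*exp(g) - 12.035)*exp(g)/(0.1444*exp(4*g) + 4.3928*exp(3*g) + 32.162*exp(2*g) - 18.9584*exp(g) + 2.6896)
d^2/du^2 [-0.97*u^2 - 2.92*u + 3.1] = -1.94000000000000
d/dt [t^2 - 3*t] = 2*t - 3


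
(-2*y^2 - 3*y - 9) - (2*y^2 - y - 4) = -4*y^2 - 2*y - 5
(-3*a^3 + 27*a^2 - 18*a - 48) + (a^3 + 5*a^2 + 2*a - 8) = -2*a^3 + 32*a^2 - 16*a - 56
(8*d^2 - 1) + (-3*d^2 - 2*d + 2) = 5*d^2 - 2*d + 1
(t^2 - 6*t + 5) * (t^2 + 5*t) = t^4 - t^3 - 25*t^2 + 25*t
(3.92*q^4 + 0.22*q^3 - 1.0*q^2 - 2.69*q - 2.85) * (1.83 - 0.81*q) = -3.1752*q^5 + 6.9954*q^4 + 1.2126*q^3 + 0.3489*q^2 - 2.6142*q - 5.2155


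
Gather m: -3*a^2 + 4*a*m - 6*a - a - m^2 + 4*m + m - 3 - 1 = -3*a^2 - 7*a - m^2 + m*(4*a + 5) - 4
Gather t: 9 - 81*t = 9 - 81*t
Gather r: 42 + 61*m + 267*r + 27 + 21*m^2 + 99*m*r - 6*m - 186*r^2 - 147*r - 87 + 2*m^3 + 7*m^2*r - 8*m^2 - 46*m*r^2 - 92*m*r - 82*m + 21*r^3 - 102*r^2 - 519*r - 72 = 2*m^3 + 13*m^2 - 27*m + 21*r^3 + r^2*(-46*m - 288) + r*(7*m^2 + 7*m - 399) - 90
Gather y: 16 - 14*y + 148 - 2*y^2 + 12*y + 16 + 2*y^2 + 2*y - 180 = 0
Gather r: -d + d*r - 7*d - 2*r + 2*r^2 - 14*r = -8*d + 2*r^2 + r*(d - 16)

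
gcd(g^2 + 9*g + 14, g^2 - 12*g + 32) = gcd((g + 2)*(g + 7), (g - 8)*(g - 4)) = 1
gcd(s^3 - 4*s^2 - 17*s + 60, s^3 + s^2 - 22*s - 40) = s^2 - s - 20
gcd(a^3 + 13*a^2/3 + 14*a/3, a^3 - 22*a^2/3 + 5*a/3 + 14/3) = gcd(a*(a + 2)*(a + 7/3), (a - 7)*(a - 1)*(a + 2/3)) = 1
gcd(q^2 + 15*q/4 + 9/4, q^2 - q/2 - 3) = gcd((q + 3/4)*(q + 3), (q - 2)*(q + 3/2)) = 1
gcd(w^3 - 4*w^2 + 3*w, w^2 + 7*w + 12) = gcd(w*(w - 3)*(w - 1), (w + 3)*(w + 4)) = 1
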